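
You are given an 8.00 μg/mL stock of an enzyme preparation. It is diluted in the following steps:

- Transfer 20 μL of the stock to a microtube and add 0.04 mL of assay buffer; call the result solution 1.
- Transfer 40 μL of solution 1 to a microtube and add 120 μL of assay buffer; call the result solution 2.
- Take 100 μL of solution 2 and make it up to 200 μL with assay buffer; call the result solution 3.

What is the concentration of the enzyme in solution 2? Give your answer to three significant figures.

0.667 μg/mL

Step 1: 20 μL + 0.04 mL = 60 μL total → factor 60/20 = 3
Step 2: 40 μL + 120 μL = 160 μL total → factor 160/40 = 4
Dilution factor through solution 2 = 3 × 4 = 12
[solution 2] = 8.00 μg/mL / 12 = 0.667 μg/mL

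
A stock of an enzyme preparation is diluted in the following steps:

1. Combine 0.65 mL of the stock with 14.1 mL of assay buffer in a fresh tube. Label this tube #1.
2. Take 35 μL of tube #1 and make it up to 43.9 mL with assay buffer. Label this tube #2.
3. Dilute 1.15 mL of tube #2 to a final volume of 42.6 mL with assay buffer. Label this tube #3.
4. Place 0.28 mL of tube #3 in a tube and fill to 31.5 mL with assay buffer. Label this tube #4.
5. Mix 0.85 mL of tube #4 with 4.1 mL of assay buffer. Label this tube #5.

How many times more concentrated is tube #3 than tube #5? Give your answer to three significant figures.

655

Step 1: 0.65 mL + 14.1 mL = 14.75 mL total → factor 14.75/0.65 = 22.692
Step 2: 35 μL brought to 43.9 mL → factor 43900/35 = 1254.3
Step 3: 1.15 mL brought to 42.6 mL → factor 42.6/1.15 = 37.043
Step 4: 0.28 mL brought to 31.5 mL → factor 31.5/0.28 = 112.5
Step 5: 0.85 mL + 4.1 mL = 4.95 mL total → factor 4.95/0.85 = 5.8235
Dilution factor to tube #3 = 1.0544 × 10^6; to tube #5 = 6.9076 × 10^8
[tube #3]/[tube #5] = (factor to tube #5)/(factor to tube #3) = 6.9076 × 10^8/1.0544 × 10^6 = 655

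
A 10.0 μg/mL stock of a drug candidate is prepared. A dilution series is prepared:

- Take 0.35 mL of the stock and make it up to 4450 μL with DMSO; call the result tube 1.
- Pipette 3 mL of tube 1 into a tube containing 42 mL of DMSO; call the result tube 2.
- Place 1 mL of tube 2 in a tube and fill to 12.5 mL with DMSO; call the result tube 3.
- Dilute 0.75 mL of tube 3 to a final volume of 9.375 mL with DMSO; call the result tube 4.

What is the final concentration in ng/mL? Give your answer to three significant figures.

0.336 ng/mL

Step 1: 0.35 mL brought to 4450 μL → factor 4.45/0.35 = 12.714
Step 2: 3 mL + 42 mL = 45 mL total → factor 45/3 = 15
Step 3: 1 mL brought to 12.5 mL → factor 12.5/1 = 12.5
Step 4: 0.75 mL brought to 9.375 mL → factor 9.375/0.75 = 12.5
Overall dilution factor = 12.714 × 15 × 12.5 × 12.5 = 29799
Final = 10.0 μg/mL / 29799 = 0.0003356 μg/mL = 0.336 ng/mL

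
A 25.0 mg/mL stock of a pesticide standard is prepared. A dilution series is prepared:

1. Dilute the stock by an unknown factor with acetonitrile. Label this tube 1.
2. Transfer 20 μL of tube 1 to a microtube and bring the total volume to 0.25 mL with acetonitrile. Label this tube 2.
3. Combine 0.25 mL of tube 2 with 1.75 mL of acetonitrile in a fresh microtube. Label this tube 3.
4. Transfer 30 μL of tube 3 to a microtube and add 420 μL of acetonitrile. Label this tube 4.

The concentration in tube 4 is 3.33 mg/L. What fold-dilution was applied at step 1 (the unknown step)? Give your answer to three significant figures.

Step 1: unknown factor x
Step 2: 20 μL brought to 0.25 mL → factor 250/20 = 12.5
Step 3: 0.25 mL + 1.75 mL = 2 mL total → factor 2/0.25 = 8
Step 4: 30 μL + 420 μL = 450 μL total → factor 450/30 = 15
Product of known-step factors = 1500
Overall factor = 25.0 mg/mL / (3.33 mg/L) = 7507.5
x = 7507.5 / 1500 = 5.01

5.01-fold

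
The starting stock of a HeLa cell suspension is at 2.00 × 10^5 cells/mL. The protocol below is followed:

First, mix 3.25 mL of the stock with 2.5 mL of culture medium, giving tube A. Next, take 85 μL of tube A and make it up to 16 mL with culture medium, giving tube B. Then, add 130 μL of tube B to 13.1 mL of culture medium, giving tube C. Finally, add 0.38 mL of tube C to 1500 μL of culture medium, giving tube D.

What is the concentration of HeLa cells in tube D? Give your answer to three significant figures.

1.19 cells/mL

Step 1: 3.25 mL + 2.5 mL = 5.75 mL total → factor 5.75/3.25 = 1.7692
Step 2: 85 μL brought to 16 mL → factor 16000/85 = 188.24
Step 3: 130 μL + 13.1 mL = 13230 μL total → factor 13230/130 = 101.77
Step 4: 0.38 mL + 1500 μL = 1.88 mL total → factor 1.88/0.38 = 4.9474
Overall dilution factor = 1.7692 × 188.24 × 101.77 × 4.9474 = 1.6768 × 10^5
Final = 2.00 × 10^5 cells/mL / 1.6768 × 10^5 = 1.19 cells/mL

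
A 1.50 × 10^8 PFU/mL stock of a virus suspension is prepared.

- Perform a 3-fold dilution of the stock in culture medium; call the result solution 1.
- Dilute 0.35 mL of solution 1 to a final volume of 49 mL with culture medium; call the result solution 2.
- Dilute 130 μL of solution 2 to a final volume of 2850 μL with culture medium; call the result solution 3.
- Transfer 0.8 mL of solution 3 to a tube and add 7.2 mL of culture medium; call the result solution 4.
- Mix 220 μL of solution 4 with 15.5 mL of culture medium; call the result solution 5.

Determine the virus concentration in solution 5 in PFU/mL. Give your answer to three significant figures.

22.8 PFU/mL

Step 1: 3-fold → factor 3
Step 2: 0.35 mL brought to 49 mL → factor 49/0.35 = 140
Step 3: 130 μL brought to 2850 μL → factor 2850/130 = 21.923
Step 4: 0.8 mL + 7.2 mL = 8 mL total → factor 8/0.8 = 10
Step 5: 220 μL + 15.5 mL = 15720 μL total → factor 15720/220 = 71.455
Overall dilution factor = 3 × 140 × 21.923 × 10 × 71.455 = 6.5793 × 10^6
Final = 1.50 × 10^8 PFU/mL / 6.5793 × 10^6 = 22.8 PFU/mL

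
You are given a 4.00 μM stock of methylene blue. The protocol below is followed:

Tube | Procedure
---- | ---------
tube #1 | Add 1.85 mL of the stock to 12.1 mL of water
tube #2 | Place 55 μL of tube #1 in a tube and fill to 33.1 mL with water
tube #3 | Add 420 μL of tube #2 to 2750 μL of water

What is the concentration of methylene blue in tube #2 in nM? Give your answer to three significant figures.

Step 1: 1.85 mL + 12.1 mL = 13.95 mL total → factor 13.95/1.85 = 7.5405
Step 2: 55 μL brought to 33.1 mL → factor 33100/55 = 601.82
Dilution factor through tube #2 = 7.5405 × 601.82 = 4538
[tube #2] = 4.00 μM / 4538 = 0.0008814 μM = 0.881 nM

0.881 nM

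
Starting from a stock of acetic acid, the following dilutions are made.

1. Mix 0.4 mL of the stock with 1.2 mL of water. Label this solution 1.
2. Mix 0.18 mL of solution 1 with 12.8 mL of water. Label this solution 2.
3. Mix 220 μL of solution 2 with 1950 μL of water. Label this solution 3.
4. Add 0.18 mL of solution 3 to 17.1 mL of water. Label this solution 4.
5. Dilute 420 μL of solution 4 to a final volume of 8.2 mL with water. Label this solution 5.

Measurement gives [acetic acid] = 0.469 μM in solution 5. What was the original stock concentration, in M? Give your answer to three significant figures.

Step 1: 0.4 mL + 1.2 mL = 1.6 mL total → factor 1.6/0.4 = 4
Step 2: 0.18 mL + 12.8 mL = 12.98 mL total → factor 12.98/0.18 = 72.111
Step 3: 220 μL + 1950 μL = 2170 μL total → factor 2170/220 = 9.8636
Step 4: 0.18 mL + 17.1 mL = 17.28 mL total → factor 17.28/0.18 = 96
Step 5: 420 μL brought to 8.2 mL → factor 8200/420 = 19.524
Overall dilution factor = 4 × 72.111 × 9.8636 × 96 × 19.524 = 5.3326 × 10^6
Stock = 0.469 μM × 5.3326 × 10^6 = 2.501 × 10^6 μM = 2.50 M

2.50 M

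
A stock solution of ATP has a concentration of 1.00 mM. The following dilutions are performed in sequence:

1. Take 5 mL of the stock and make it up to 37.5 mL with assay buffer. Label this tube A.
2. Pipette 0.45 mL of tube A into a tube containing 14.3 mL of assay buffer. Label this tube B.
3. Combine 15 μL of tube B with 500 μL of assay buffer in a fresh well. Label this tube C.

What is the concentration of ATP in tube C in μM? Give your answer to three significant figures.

0.118 μM

Step 1: 5 mL brought to 37.5 mL → factor 37.5/5 = 7.5
Step 2: 0.45 mL + 14.3 mL = 14.75 mL total → factor 14.75/0.45 = 32.778
Step 3: 15 μL + 500 μL = 515 μL total → factor 515/15 = 34.333
Dilution factor through tube C = 7.5 × 32.778 × 34.333 = 8440.3
[tube C] = 1.00 mM / 8440.3 = 0.0001185 mM = 0.118 μM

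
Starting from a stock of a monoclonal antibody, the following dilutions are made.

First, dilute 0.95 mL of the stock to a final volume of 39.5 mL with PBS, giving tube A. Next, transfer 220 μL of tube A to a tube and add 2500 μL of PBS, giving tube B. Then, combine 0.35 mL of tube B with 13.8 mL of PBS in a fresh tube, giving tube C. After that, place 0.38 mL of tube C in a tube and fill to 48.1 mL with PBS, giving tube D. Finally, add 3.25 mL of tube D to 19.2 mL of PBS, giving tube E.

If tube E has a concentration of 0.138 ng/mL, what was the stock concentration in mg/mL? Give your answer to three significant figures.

Step 1: 0.95 mL brought to 39.5 mL → factor 39.5/0.95 = 41.579
Step 2: 220 μL + 2500 μL = 2720 μL total → factor 2720/220 = 12.364
Step 3: 0.35 mL + 13.8 mL = 14.15 mL total → factor 14.15/0.35 = 40.429
Step 4: 0.38 mL brought to 48.1 mL → factor 48.1/0.38 = 126.58
Step 5: 3.25 mL + 19.2 mL = 22.45 mL total → factor 22.45/3.25 = 6.9077
Overall dilution factor = 41.579 × 12.364 × 40.429 × 126.58 × 6.9077 = 1.8172 × 10^7
Stock = 0.138 ng/mL × 1.8172 × 10^7 = 2.508 × 10^6 ng/mL = 2.51 mg/mL

2.51 mg/mL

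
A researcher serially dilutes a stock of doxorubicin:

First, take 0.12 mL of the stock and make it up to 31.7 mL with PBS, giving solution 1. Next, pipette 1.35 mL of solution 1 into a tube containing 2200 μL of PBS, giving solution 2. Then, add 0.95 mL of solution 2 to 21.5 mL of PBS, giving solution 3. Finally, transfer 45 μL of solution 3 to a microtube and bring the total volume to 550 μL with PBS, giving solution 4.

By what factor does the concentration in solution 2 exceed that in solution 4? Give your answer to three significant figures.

Step 1: 0.12 mL brought to 31.7 mL → factor 31.7/0.12 = 264.17
Step 2: 1.35 mL + 2200 μL = 3.55 mL total → factor 3.55/1.35 = 2.6296
Step 3: 0.95 mL + 21.5 mL = 22.45 mL total → factor 22.45/0.95 = 23.632
Step 4: 45 μL brought to 550 μL → factor 550/45 = 12.222
Dilution factor to solution 2 = 694.66; to solution 4 = 2.0064 × 10^5
[solution 2]/[solution 4] = (factor to solution 4)/(factor to solution 2) = 2.0064 × 10^5/694.66 = 289

289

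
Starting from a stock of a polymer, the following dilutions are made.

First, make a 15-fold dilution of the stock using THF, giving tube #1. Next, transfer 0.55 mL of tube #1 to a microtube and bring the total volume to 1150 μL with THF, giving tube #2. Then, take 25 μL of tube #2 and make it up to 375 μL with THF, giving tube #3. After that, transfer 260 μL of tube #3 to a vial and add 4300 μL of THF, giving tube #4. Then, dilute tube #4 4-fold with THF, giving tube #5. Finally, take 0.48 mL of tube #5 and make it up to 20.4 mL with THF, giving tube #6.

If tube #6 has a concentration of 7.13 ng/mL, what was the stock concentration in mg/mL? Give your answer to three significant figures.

Step 1: 15-fold → factor 15
Step 2: 0.55 mL brought to 1150 μL → factor 1.15/0.55 = 2.0909
Step 3: 25 μL brought to 375 μL → factor 375/25 = 15
Step 4: 260 μL + 4300 μL = 4560 μL total → factor 4560/260 = 17.538
Step 5: 4-fold → factor 4
Step 6: 0.48 mL brought to 20.4 mL → factor 20.4/0.48 = 42.5
Overall dilution factor = 15 × 2.0909 × 15 × 17.538 × 4 × 42.5 = 1.4027 × 10^6
Stock = 7.13 ng/mL × 1.4027 × 10^6 = 1.000 × 10^7 ng/mL = 10.0 mg/mL

10.0 mg/mL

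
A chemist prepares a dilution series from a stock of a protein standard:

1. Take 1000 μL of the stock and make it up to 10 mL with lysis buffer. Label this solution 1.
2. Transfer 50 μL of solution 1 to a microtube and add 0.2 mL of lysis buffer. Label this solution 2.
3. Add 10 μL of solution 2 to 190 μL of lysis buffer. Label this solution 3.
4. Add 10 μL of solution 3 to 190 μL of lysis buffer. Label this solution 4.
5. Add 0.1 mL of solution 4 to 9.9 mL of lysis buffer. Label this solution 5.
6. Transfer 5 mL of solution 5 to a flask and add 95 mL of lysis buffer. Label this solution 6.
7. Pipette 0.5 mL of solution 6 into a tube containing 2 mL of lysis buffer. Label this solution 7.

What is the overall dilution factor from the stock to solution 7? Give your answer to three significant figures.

2.00 × 10^8

Step 1: 1000 μL brought to 10 mL → factor 10000/1000 = 10
Step 2: 50 μL + 0.2 mL = 250 μL total → factor 250/50 = 5
Step 3: 10 μL + 190 μL = 200 μL total → factor 200/10 = 20
Step 4: 10 μL + 190 μL = 200 μL total → factor 200/10 = 20
Step 5: 0.1 mL + 9.9 mL = 10 mL total → factor 10/0.1 = 100
Step 6: 5 mL + 95 mL = 100 mL total → factor 100/5 = 20
Step 7: 0.5 mL + 2 mL = 2.5 mL total → factor 2.5/0.5 = 5
Overall dilution factor = 10 × 5 × 20 × 20 × 100 × 20 × 5 = 2 × 10^8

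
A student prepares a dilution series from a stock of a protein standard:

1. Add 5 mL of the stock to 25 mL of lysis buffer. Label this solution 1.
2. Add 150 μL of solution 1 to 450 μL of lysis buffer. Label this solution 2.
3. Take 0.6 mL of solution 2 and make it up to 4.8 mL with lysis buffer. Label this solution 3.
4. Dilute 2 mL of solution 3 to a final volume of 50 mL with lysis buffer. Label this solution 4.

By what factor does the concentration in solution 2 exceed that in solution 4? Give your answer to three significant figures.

Step 1: 5 mL + 25 mL = 30 mL total → factor 30/5 = 6
Step 2: 150 μL + 450 μL = 600 μL total → factor 600/150 = 4
Step 3: 0.6 mL brought to 4.8 mL → factor 4.8/0.6 = 8
Step 4: 2 mL brought to 50 mL → factor 50/2 = 25
Dilution factor to solution 2 = 24; to solution 4 = 4800
[solution 2]/[solution 4] = (factor to solution 4)/(factor to solution 2) = 4800/24 = 200

200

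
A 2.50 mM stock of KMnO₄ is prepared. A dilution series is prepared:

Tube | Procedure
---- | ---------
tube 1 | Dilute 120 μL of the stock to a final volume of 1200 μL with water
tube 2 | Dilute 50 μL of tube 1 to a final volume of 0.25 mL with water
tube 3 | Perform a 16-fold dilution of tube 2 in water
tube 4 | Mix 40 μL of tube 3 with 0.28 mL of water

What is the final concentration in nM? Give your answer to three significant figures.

Step 1: 120 μL brought to 1200 μL → factor 1200/120 = 10
Step 2: 50 μL brought to 0.25 mL → factor 250/50 = 5
Step 3: 16-fold → factor 16
Step 4: 40 μL + 0.28 mL = 320 μL total → factor 320/40 = 8
Overall dilution factor = 10 × 5 × 16 × 8 = 6400
Final = 2.50 mM / 6400 = 0.0003906 mM = 391 nM

391 nM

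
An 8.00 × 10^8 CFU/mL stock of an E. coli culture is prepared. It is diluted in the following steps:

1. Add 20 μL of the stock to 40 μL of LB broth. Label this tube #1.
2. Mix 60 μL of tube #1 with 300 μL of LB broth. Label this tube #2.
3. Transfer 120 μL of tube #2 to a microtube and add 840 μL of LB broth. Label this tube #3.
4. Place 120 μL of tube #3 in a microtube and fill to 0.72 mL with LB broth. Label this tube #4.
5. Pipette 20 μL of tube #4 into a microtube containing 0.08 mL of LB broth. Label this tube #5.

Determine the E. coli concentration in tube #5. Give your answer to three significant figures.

1.85 × 10^5 CFU/mL

Step 1: 20 μL + 40 μL = 60 μL total → factor 60/20 = 3
Step 2: 60 μL + 300 μL = 360 μL total → factor 360/60 = 6
Step 3: 120 μL + 840 μL = 960 μL total → factor 960/120 = 8
Step 4: 120 μL brought to 0.72 mL → factor 720/120 = 6
Step 5: 20 μL + 0.08 mL = 100 μL total → factor 100/20 = 5
Overall dilution factor = 3 × 6 × 8 × 6 × 5 = 4320
Final = 8.00 × 10^8 CFU/mL / 4320 = 1.85 × 10^5 CFU/mL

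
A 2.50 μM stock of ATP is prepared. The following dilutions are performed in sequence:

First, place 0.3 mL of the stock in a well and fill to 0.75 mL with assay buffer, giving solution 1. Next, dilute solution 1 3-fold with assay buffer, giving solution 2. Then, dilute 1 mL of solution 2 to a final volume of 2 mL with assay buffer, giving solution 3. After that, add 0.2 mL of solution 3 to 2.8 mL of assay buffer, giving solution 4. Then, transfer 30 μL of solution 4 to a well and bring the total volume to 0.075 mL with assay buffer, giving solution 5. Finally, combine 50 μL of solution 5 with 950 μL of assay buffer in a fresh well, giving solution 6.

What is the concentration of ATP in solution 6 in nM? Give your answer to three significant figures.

0.222 nM

Step 1: 0.3 mL brought to 0.75 mL → factor 0.75/0.3 = 2.5
Step 2: 3-fold → factor 3
Step 3: 1 mL brought to 2 mL → factor 2/1 = 2
Step 4: 0.2 mL + 2.8 mL = 3 mL total → factor 3/0.2 = 15
Step 5: 30 μL brought to 0.075 mL → factor 75/30 = 2.5
Step 6: 50 μL + 950 μL = 1000 μL total → factor 1000/50 = 20
Overall dilution factor = 2.5 × 3 × 2 × 15 × 2.5 × 20 = 11250
Final = 2.50 μM / 11250 = 0.0002222 μM = 0.222 nM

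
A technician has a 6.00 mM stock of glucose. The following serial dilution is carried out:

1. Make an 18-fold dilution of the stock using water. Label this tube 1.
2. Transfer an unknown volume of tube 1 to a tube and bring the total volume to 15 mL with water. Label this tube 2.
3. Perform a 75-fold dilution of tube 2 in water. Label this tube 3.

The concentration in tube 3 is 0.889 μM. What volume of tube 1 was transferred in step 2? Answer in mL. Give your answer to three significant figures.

Step 1: 18-fold → factor 18
Step 2: v brought to 15 mL → factor = 15 mL/v
Step 3: 75-fold → factor 75
Product of known-step factors = 1350
Overall factor = 6.00 mM / (0.889 μM) = 6749.2
Step-2 factor = 6749.2 / 1350 = 4.9994
v = 15 mL / 4.9994 = 3.00 mL

3.00 mL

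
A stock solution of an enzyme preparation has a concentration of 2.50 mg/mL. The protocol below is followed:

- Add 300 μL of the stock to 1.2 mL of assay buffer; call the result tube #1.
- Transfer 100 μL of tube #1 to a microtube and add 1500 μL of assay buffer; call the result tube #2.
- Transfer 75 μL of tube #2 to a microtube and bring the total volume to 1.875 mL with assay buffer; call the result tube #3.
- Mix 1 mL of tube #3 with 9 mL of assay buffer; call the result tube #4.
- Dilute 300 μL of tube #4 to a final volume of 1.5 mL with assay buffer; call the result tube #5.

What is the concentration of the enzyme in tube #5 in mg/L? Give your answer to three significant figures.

Step 1: 300 μL + 1.2 mL = 1500 μL total → factor 1500/300 = 5
Step 2: 100 μL + 1500 μL = 1600 μL total → factor 1600/100 = 16
Step 3: 75 μL brought to 1.875 mL → factor 1875/75 = 25
Step 4: 1 mL + 9 mL = 10 mL total → factor 10/1 = 10
Step 5: 300 μL brought to 1.5 mL → factor 1500/300 = 5
Overall dilution factor = 5 × 16 × 25 × 10 × 5 = 1 × 10^5
Final = 2.50 mg/mL / 1 × 10^5 = 2.500 × 10^-5 mg/mL = 0.0250 mg/L

0.0250 mg/L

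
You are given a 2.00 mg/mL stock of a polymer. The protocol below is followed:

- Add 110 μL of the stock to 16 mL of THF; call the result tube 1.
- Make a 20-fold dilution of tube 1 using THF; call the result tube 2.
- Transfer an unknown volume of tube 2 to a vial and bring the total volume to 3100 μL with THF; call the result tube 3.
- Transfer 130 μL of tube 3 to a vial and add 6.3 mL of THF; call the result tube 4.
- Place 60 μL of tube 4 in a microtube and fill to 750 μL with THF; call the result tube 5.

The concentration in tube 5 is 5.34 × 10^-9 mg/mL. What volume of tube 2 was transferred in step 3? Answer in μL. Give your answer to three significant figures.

15.0 μL

Step 1: 110 μL + 16 mL = 16110 μL total → factor 16110/110 = 146.45
Step 2: 20-fold → factor 20
Step 3: v brought to 3100 μL → factor = 3100 μL/v
Step 4: 130 μL + 6.3 mL = 6430 μL total → factor 6430/130 = 49.462
Step 5: 60 μL brought to 750 μL → factor 750/60 = 12.5
Product of known-step factors = 1.811 × 10^6
Overall factor = 2.00 mg/mL / (5.34 × 10^-9 mg/mL) = 3.7453 × 10^8
Step-3 factor = 3.7453 × 10^8 / 1.811 × 10^6 = 206.81
v = 3100 μL / 206.81 = 15.0 μL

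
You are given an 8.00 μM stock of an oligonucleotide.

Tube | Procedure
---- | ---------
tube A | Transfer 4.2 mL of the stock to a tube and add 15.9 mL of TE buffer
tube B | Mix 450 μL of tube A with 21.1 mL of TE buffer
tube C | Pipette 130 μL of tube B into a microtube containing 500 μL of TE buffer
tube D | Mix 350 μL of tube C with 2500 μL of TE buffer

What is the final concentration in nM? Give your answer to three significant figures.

0.885 nM

Step 1: 4.2 mL + 15.9 mL = 20.1 mL total → factor 20.1/4.2 = 4.7857
Step 2: 450 μL + 21.1 mL = 21550 μL total → factor 21550/450 = 47.889
Step 3: 130 μL + 500 μL = 630 μL total → factor 630/130 = 4.8462
Step 4: 350 μL + 2500 μL = 2850 μL total → factor 2850/350 = 8.1429
Overall dilution factor = 4.7857 × 47.889 × 4.8462 × 8.1429 = 9043.9
Final = 8.00 μM / 9043.9 = 0.0008846 μM = 0.885 nM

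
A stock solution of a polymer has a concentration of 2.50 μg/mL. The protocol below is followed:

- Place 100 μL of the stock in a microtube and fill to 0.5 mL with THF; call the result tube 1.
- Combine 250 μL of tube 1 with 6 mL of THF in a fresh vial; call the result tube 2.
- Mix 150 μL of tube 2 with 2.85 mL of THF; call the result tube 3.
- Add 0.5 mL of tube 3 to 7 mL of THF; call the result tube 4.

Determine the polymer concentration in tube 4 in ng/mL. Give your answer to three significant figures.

0.0667 ng/mL

Step 1: 100 μL brought to 0.5 mL → factor 500/100 = 5
Step 2: 250 μL + 6 mL = 6250 μL total → factor 6250/250 = 25
Step 3: 150 μL + 2.85 mL = 3000 μL total → factor 3000/150 = 20
Step 4: 0.5 mL + 7 mL = 7.5 mL total → factor 7.5/0.5 = 15
Overall dilution factor = 5 × 25 × 20 × 15 = 37500
Final = 2.50 μg/mL / 37500 = 6.667 × 10^-5 μg/mL = 0.0667 ng/mL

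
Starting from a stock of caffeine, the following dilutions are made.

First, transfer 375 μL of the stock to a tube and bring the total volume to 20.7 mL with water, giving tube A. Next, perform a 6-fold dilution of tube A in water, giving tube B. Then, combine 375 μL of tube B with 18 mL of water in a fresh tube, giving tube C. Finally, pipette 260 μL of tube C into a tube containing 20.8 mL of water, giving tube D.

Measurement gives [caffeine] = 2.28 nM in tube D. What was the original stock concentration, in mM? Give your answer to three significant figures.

3.00 mM

Step 1: 375 μL brought to 20.7 mL → factor 20700/375 = 55.2
Step 2: 6-fold → factor 6
Step 3: 375 μL + 18 mL = 18375 μL total → factor 18375/375 = 49
Step 4: 260 μL + 20.8 mL = 21060 μL total → factor 21060/260 = 81
Overall dilution factor = 55.2 × 6 × 49 × 81 = 1.3145 × 10^6
Stock = 2.28 nM × 1.3145 × 10^6 = 2.997 × 10^6 nM = 3.00 mM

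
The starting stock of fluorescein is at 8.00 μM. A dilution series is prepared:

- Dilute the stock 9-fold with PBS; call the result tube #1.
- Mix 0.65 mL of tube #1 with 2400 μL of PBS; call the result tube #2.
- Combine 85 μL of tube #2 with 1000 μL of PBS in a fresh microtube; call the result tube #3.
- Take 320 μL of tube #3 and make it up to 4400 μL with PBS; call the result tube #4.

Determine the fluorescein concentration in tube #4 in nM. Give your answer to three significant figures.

1.08 nM

Step 1: 9-fold → factor 9
Step 2: 0.65 mL + 2400 μL = 3.05 mL total → factor 3.05/0.65 = 4.6923
Step 3: 85 μL + 1000 μL = 1085 μL total → factor 1085/85 = 12.765
Step 4: 320 μL brought to 4400 μL → factor 4400/320 = 13.75
Overall dilution factor = 9 × 4.6923 × 12.765 × 13.75 = 7412.1
Final = 8.00 μM / 7412.1 = 0.001079 μM = 1.08 nM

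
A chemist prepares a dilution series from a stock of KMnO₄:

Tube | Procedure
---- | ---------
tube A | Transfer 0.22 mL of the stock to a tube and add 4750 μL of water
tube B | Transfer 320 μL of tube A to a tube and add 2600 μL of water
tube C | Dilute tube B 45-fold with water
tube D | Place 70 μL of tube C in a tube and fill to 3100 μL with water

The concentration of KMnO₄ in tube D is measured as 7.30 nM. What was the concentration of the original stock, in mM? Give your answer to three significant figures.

Step 1: 0.22 mL + 4750 μL = 4.97 mL total → factor 4.97/0.22 = 22.591
Step 2: 320 μL + 2600 μL = 2920 μL total → factor 2920/320 = 9.125
Step 3: 45-fold → factor 45
Step 4: 70 μL brought to 3100 μL → factor 3100/70 = 44.286
Overall dilution factor = 22.591 × 9.125 × 45 × 44.286 = 4.1081 × 10^5
Stock = 7.30 nM × 4.1081 × 10^5 = 2.999 × 10^6 nM = 3.00 mM

3.00 mM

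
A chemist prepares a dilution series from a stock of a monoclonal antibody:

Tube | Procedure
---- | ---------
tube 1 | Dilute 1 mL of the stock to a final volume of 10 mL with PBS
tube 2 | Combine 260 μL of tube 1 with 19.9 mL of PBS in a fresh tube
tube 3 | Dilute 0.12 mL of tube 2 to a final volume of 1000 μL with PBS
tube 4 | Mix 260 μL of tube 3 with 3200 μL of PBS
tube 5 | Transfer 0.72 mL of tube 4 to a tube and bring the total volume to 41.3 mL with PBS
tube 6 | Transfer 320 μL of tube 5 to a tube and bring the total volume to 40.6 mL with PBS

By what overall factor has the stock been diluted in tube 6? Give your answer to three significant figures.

Step 1: 1 mL brought to 10 mL → factor 10/1 = 10
Step 2: 260 μL + 19.9 mL = 20160 μL total → factor 20160/260 = 77.538
Step 3: 0.12 mL brought to 1000 μL → factor 1/0.12 = 8.3333
Step 4: 260 μL + 3200 μL = 3460 μL total → factor 3460/260 = 13.308
Step 5: 0.72 mL brought to 41.3 mL → factor 41.3/0.72 = 57.361
Step 6: 320 μL brought to 40.6 mL → factor 40600/320 = 126.88
Overall dilution factor = 10 × 77.538 × 8.3333 × 13.308 × 57.361 × 126.88 = 6.258 × 10^8

6.26 × 10^8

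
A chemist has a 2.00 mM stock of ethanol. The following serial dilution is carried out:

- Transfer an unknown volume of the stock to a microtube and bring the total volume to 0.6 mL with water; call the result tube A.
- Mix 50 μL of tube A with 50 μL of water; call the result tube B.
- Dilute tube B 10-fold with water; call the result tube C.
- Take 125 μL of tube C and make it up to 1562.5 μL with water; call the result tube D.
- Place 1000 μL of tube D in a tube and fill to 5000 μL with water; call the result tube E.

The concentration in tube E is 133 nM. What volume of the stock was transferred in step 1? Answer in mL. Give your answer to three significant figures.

Step 1: v brought to 0.6 mL → factor = 0.6 mL/v
Step 2: 50 μL + 50 μL = 100 μL total → factor 100/50 = 2
Step 3: 10-fold → factor 10
Step 4: 125 μL brought to 1562.5 μL → factor 1562.5/125 = 12.5
Step 5: 1000 μL brought to 5000 μL → factor 5000/1000 = 5
Product of known-step factors = 1250
Overall factor = 2.00 mM / (133 nM) = 15038
Step-1 factor = 15038 / 1250 = 12.03
v = 0.6 mL / 12.03 = 0.0499 mL

0.0499 mL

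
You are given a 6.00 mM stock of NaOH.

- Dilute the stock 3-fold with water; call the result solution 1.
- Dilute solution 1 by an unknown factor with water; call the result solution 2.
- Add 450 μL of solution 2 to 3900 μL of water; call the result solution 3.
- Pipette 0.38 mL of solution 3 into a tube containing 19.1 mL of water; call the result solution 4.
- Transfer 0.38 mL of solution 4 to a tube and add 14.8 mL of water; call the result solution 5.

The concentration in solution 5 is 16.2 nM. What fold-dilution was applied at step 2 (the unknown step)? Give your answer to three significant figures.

Step 1: 3-fold → factor 3
Step 2: unknown factor x
Step 3: 450 μL + 3900 μL = 4350 μL total → factor 4350/450 = 9.6667
Step 4: 0.38 mL + 19.1 mL = 19.48 mL total → factor 19.48/0.38 = 51.263
Step 5: 0.38 mL + 14.8 mL = 15.18 mL total → factor 15.18/0.38 = 39.947
Product of known-step factors = 59387
Overall factor = 6.00 mM / (16.2 nM) = 3.7037 × 10^5
x = 3.7037 × 10^5 / 59387 = 6.24

6.24-fold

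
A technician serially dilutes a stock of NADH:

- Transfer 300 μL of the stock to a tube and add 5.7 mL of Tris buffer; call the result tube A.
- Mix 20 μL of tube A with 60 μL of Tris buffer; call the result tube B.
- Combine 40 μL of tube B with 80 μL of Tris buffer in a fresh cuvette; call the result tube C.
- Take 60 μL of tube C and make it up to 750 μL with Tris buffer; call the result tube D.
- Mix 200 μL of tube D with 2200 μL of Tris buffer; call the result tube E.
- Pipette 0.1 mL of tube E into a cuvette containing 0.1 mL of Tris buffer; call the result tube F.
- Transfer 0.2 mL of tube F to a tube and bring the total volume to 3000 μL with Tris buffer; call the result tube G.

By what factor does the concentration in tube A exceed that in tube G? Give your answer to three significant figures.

5.40 × 10^4

Step 1: 300 μL + 5.7 mL = 6000 μL total → factor 6000/300 = 20
Step 2: 20 μL + 60 μL = 80 μL total → factor 80/20 = 4
Step 3: 40 μL + 80 μL = 120 μL total → factor 120/40 = 3
Step 4: 60 μL brought to 750 μL → factor 750/60 = 12.5
Step 5: 200 μL + 2200 μL = 2400 μL total → factor 2400/200 = 12
Step 6: 0.1 mL + 0.1 mL = 0.2 mL total → factor 0.2/0.1 = 2
Step 7: 0.2 mL brought to 3000 μL → factor 3/0.2 = 15
Dilution factor to tube A = 20; to tube G = 1.08 × 10^6
[tube A]/[tube G] = (factor to tube G)/(factor to tube A) = 1.08 × 10^6/20 = 5.40 × 10^4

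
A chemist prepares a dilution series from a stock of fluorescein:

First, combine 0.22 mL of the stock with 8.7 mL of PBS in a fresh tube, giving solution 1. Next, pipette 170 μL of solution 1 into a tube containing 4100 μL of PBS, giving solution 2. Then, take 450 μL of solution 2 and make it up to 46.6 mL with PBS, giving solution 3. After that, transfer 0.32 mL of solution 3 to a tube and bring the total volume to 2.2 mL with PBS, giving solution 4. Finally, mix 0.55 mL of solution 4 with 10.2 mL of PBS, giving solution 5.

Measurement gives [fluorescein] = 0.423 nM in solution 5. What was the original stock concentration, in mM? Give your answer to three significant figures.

5.99 mM

Step 1: 0.22 mL + 8.7 mL = 8.92 mL total → factor 8.92/0.22 = 40.545
Step 2: 170 μL + 4100 μL = 4270 μL total → factor 4270/170 = 25.118
Step 3: 450 μL brought to 46.6 mL → factor 46600/450 = 103.56
Step 4: 0.32 mL brought to 2.2 mL → factor 2.2/0.32 = 6.875
Step 5: 0.55 mL + 10.2 mL = 10.75 mL total → factor 10.75/0.55 = 19.545
Overall dilution factor = 40.545 × 25.118 × 103.56 × 6.875 × 19.545 = 1.4171 × 10^7
Stock = 0.423 nM × 1.4171 × 10^7 = 5.995 × 10^6 nM = 5.99 mM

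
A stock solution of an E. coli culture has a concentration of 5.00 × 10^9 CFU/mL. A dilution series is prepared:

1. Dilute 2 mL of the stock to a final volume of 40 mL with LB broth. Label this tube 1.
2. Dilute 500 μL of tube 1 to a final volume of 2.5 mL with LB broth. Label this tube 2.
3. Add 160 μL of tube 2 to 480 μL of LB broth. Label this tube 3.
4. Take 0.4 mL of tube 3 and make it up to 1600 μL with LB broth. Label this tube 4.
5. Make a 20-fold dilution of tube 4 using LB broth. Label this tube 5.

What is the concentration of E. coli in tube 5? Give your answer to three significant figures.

1.56 × 10^5 CFU/mL

Step 1: 2 mL brought to 40 mL → factor 40/2 = 20
Step 2: 500 μL brought to 2.5 mL → factor 2500/500 = 5
Step 3: 160 μL + 480 μL = 640 μL total → factor 640/160 = 4
Step 4: 0.4 mL brought to 1600 μL → factor 1.6/0.4 = 4
Step 5: 20-fold → factor 20
Overall dilution factor = 20 × 5 × 4 × 4 × 20 = 32000
Final = 5.00 × 10^9 CFU/mL / 32000 = 1.56 × 10^5 CFU/mL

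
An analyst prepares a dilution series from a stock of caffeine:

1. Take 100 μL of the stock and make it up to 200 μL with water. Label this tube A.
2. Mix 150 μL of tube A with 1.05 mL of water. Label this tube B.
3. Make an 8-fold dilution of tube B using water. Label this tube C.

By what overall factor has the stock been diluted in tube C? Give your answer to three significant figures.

128

Step 1: 100 μL brought to 200 μL → factor 200/100 = 2
Step 2: 150 μL + 1.05 mL = 1200 μL total → factor 1200/150 = 8
Step 3: 8-fold → factor 8
Overall dilution factor = 2 × 8 × 8 = 128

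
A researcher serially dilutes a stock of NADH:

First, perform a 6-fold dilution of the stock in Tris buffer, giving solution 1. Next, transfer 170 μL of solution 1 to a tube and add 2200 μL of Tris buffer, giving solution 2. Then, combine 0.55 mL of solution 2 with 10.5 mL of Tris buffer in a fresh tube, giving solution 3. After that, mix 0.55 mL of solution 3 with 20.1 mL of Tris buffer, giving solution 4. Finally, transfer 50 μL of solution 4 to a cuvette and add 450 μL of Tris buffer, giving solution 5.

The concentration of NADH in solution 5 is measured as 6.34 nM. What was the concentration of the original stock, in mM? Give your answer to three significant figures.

Step 1: 6-fold → factor 6
Step 2: 170 μL + 2200 μL = 2370 μL total → factor 2370/170 = 13.941
Step 3: 0.55 mL + 10.5 mL = 11.05 mL total → factor 11.05/0.55 = 20.091
Step 4: 0.55 mL + 20.1 mL = 20.65 mL total → factor 20.65/0.55 = 37.545
Step 5: 50 μL + 450 μL = 500 μL total → factor 500/50 = 10
Overall dilution factor = 6 × 13.941 × 20.091 × 37.545 × 10 = 6.3097 × 10^5
Stock = 6.34 nM × 6.3097 × 10^5 = 4.000 × 10^6 nM = 4.00 mM

4.00 mM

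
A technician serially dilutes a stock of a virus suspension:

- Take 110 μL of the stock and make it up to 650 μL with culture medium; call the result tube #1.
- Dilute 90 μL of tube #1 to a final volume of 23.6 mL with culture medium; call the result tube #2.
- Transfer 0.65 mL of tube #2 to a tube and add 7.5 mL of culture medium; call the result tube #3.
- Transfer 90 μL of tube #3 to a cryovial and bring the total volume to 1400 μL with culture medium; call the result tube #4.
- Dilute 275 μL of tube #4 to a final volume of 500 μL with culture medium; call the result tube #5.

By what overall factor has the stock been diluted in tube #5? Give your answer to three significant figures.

5.49 × 10^5

Step 1: 110 μL brought to 650 μL → factor 650/110 = 5.9091
Step 2: 90 μL brought to 23.6 mL → factor 23600/90 = 262.22
Step 3: 0.65 mL + 7.5 mL = 8.15 mL total → factor 8.15/0.65 = 12.538
Step 4: 90 μL brought to 1400 μL → factor 1400/90 = 15.556
Step 5: 275 μL brought to 500 μL → factor 500/275 = 1.8182
Overall dilution factor = 5.9091 × 262.22 × 12.538 × 15.556 × 1.8182 = 5.4949 × 10^5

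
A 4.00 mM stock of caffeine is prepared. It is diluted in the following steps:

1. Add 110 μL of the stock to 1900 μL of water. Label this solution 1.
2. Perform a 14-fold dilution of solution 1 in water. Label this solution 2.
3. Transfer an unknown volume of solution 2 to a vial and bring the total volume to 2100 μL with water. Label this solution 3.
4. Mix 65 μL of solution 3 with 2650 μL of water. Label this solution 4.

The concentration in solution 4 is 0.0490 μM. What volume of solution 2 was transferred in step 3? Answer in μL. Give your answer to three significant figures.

Step 1: 110 μL + 1900 μL = 2010 μL total → factor 2010/110 = 18.273
Step 2: 14-fold → factor 14
Step 3: v brought to 2100 μL → factor = 2100 μL/v
Step 4: 65 μL + 2650 μL = 2715 μL total → factor 2715/65 = 41.769
Product of known-step factors = 10685
Overall factor = 4.00 mM / (0.0490 μM) = 81633
Step-3 factor = 81633 / 10685 = 7.6397
v = 2100 μL / 7.6397 = 275 μL

275 μL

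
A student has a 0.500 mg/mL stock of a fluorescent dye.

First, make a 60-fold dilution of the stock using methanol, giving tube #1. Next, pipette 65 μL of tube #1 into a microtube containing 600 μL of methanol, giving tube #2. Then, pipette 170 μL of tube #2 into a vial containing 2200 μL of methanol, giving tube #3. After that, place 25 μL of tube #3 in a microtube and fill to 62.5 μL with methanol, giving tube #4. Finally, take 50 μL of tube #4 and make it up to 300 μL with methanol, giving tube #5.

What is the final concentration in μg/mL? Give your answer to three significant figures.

Step 1: 60-fold → factor 60
Step 2: 65 μL + 600 μL = 665 μL total → factor 665/65 = 10.231
Step 3: 170 μL + 2200 μL = 2370 μL total → factor 2370/170 = 13.941
Step 4: 25 μL brought to 62.5 μL → factor 62.5/25 = 2.5
Step 5: 50 μL brought to 300 μL → factor 300/50 = 6
Overall dilution factor = 60 × 10.231 × 13.941 × 2.5 × 6 = 1.2837 × 10^5
Final = 0.500 mg/mL / 1.2837 × 10^5 = 3.895 × 10^-6 mg/mL = 0.00390 μg/mL

0.00390 μg/mL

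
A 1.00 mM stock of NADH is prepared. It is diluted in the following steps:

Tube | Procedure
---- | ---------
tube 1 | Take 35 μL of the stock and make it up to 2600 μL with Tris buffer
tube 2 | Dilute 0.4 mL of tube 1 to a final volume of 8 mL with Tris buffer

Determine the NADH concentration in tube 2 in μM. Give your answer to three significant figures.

0.673 μM

Step 1: 35 μL brought to 2600 μL → factor 2600/35 = 74.286
Step 2: 0.4 mL brought to 8 mL → factor 8/0.4 = 20
Overall dilution factor = 74.286 × 20 = 1485.7
Final = 1.00 mM / 1485.7 = 0.0006731 mM = 0.673 μM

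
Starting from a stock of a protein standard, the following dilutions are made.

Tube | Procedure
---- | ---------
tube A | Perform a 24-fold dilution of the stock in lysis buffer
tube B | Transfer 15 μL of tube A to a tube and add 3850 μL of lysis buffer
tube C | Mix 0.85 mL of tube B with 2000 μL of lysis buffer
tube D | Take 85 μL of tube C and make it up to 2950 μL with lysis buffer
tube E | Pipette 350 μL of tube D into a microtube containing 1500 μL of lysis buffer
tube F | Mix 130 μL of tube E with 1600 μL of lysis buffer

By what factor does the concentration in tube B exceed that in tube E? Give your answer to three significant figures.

Step 1: 24-fold → factor 24
Step 2: 15 μL + 3850 μL = 3865 μL total → factor 3865/15 = 257.67
Step 3: 0.85 mL + 2000 μL = 2.85 mL total → factor 2.85/0.85 = 3.3529
Step 4: 85 μL brought to 2950 μL → factor 2950/85 = 34.706
Step 5: 350 μL + 1500 μL = 1850 μL total → factor 1850/350 = 5.2857
Dilution factor to tube B = 6184; to tube E = 3.8037 × 10^6
[tube B]/[tube E] = (factor to tube E)/(factor to tube B) = 3.8037 × 10^6/6184 = 615

615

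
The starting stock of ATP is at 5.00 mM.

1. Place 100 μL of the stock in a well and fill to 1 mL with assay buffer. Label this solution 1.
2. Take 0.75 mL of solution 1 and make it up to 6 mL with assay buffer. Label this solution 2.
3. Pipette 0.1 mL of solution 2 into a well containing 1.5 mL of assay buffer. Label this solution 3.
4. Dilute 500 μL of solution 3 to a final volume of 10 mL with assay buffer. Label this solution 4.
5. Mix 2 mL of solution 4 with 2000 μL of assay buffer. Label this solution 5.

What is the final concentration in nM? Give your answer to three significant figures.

97.7 nM

Step 1: 100 μL brought to 1 mL → factor 1000/100 = 10
Step 2: 0.75 mL brought to 6 mL → factor 6/0.75 = 8
Step 3: 0.1 mL + 1.5 mL = 1.6 mL total → factor 1.6/0.1 = 16
Step 4: 500 μL brought to 10 mL → factor 10000/500 = 20
Step 5: 2 mL + 2000 μL = 4 mL total → factor 4/2 = 2
Overall dilution factor = 10 × 8 × 16 × 20 × 2 = 51200
Final = 5.00 mM / 51200 = 9.766 × 10^-5 mM = 97.7 nM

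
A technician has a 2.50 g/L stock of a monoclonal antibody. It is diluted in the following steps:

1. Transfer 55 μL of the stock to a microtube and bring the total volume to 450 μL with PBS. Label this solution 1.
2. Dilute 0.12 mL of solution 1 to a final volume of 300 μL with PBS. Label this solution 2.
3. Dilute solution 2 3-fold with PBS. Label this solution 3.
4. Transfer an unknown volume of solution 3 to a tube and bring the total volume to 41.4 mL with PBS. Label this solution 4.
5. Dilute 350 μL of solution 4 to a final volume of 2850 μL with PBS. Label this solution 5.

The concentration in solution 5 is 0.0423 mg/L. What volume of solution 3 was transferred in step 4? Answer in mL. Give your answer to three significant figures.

0.350 mL

Step 1: 55 μL brought to 450 μL → factor 450/55 = 8.1818
Step 2: 0.12 mL brought to 300 μL → factor 0.3/0.12 = 2.5
Step 3: 3-fold → factor 3
Step 4: v brought to 41.4 mL → factor = 41.4 mL/v
Step 5: 350 μL brought to 2850 μL → factor 2850/350 = 8.1429
Product of known-step factors = 499.68
Overall factor = 2.50 g/L / (0.0423 mg/L) = 59102
Step-4 factor = 59102 / 499.68 = 118.28
v = 41.4 mL / 118.28 = 0.350 mL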